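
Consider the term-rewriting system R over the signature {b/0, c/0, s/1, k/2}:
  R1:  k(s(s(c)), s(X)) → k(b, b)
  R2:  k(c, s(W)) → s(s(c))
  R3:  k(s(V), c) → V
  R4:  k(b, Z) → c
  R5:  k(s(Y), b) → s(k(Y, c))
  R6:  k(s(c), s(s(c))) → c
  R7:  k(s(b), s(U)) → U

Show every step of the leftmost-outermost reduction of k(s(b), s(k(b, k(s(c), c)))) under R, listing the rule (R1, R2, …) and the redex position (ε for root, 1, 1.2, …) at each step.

1. k(s(b), s(k(b, k(s(c), c))))  →  k(b, k(s(c), c))   [R7 at ε]
2. k(b, k(s(c), c))  →  c   [R4 at ε]

c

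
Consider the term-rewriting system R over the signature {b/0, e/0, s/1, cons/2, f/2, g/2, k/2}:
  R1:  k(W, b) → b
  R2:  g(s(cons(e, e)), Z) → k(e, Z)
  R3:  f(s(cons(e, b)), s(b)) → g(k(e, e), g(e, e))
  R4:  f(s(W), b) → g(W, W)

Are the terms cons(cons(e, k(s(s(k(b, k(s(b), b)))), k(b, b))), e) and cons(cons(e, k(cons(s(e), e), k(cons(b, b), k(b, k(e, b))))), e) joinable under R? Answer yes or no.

Reduce t₁ = cons(cons(e, k(s(s(k(b, k(s(b), b)))), k(b, b))), e):
1. cons(cons(e, k(s(s(k(b, k(s(b), b)))), k(b, b))), e)  →  cons(cons(e, k(s(s(k(b, b))), k(b, b))), e)   [R1 at 1.2.1.1.1.2]
2. cons(cons(e, k(s(s(k(b, b))), k(b, b))), e)  →  cons(cons(e, k(s(s(b)), k(b, b))), e)   [R1 at 1.2.1.1.1]
3. cons(cons(e, k(s(s(b)), k(b, b))), e)  →  cons(cons(e, k(s(s(b)), b)), e)   [R1 at 1.2.2]
4. cons(cons(e, k(s(s(b)), b)), e)  →  cons(cons(e, b), e)   [R1 at 1.2]

Reduce t₂ = cons(cons(e, k(cons(s(e), e), k(cons(b, b), k(b, k(e, b))))), e):
1. cons(cons(e, k(cons(s(e), e), k(cons(b, b), k(b, k(e, b))))), e)  →  cons(cons(e, k(cons(s(e), e), k(cons(b, b), k(b, b)))), e)   [R1 at 1.2.2.2.2]
2. cons(cons(e, k(cons(s(e), e), k(cons(b, b), k(b, b)))), e)  →  cons(cons(e, k(cons(s(e), e), k(cons(b, b), b))), e)   [R1 at 1.2.2.2]
3. cons(cons(e, k(cons(s(e), e), k(cons(b, b), b))), e)  →  cons(cons(e, k(cons(s(e), e), b)), e)   [R1 at 1.2.2]
4. cons(cons(e, k(cons(s(e), e), b)), e)  →  cons(cons(e, b), e)   [R1 at 1.2]

yes — NF(t₁) = cons(cons(e, b), e), NF(t₂) = cons(cons(e, b), e)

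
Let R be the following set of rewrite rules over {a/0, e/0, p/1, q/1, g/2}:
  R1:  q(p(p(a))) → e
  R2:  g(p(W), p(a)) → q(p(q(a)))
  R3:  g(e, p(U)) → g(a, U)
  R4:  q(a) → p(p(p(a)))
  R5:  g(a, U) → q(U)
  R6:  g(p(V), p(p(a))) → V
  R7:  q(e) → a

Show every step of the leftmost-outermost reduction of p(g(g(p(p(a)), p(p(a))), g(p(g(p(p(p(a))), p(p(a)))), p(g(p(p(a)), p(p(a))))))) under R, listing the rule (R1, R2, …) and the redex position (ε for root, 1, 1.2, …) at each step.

1. p(g(g(p(p(a)), p(p(a))), g(p(g(p(p(p(a))), p(p(a)))), p(g(p(p(a)), p(p(a)))))))  →  p(g(p(a), g(p(g(p(p(p(a))), p(p(a)))), p(g(p(p(a)), p(p(a)))))))   [R6 at 1.1]
2. p(g(p(a), g(p(g(p(p(p(a))), p(p(a)))), p(g(p(p(a)), p(p(a)))))))  →  p(g(p(a), g(p(p(p(a))), p(g(p(p(a)), p(p(a)))))))   [R6 at 1.2.1.1]
3. p(g(p(a), g(p(p(p(a))), p(g(p(p(a)), p(p(a)))))))  →  p(g(p(a), g(p(p(p(a))), p(p(a)))))   [R6 at 1.2.2.1]
4. p(g(p(a), g(p(p(p(a))), p(p(a)))))  →  p(g(p(a), p(p(a))))   [R6 at 1.2]
5. p(g(p(a), p(p(a))))  →  p(a)   [R6 at 1]

p(a)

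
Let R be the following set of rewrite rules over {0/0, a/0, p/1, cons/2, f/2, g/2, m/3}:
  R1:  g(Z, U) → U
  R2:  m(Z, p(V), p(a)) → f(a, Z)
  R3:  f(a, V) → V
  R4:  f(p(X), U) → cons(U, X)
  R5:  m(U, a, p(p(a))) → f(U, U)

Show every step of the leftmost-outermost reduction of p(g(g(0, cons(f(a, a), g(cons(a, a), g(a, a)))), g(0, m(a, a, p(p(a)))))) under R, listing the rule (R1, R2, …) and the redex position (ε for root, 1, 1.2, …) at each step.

1. p(g(g(0, cons(f(a, a), g(cons(a, a), g(a, a)))), g(0, m(a, a, p(p(a))))))  →  p(g(0, m(a, a, p(p(a)))))   [R1 at 1]
2. p(g(0, m(a, a, p(p(a)))))  →  p(m(a, a, p(p(a))))   [R1 at 1]
3. p(m(a, a, p(p(a))))  →  p(f(a, a))   [R5 at 1]
4. p(f(a, a))  →  p(a)   [R3 at 1]

p(a)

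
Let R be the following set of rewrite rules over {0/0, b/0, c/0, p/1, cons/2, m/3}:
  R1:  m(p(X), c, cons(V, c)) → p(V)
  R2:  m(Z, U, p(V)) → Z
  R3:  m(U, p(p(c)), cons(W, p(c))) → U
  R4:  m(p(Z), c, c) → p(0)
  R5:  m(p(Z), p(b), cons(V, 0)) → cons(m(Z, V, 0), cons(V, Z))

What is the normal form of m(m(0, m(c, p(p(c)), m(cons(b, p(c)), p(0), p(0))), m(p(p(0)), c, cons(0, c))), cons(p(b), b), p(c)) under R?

0

1. m(m(0, m(c, p(p(c)), m(cons(b, p(c)), p(0), p(0))), m(p(p(0)), c, cons(0, c))), cons(p(b), b), p(c))  →  m(0, m(c, p(p(c)), m(cons(b, p(c)), p(0), p(0))), m(p(p(0)), c, cons(0, c)))   [R2 at ε]
2. m(0, m(c, p(p(c)), m(cons(b, p(c)), p(0), p(0))), m(p(p(0)), c, cons(0, c)))  →  m(0, m(c, p(p(c)), cons(b, p(c))), m(p(p(0)), c, cons(0, c)))   [R2 at 2.3]
3. m(0, m(c, p(p(c)), cons(b, p(c))), m(p(p(0)), c, cons(0, c)))  →  m(0, c, m(p(p(0)), c, cons(0, c)))   [R3 at 2]
4. m(0, c, m(p(p(0)), c, cons(0, c)))  →  m(0, c, p(0))   [R1 at 3]
5. m(0, c, p(0))  →  0   [R2 at ε]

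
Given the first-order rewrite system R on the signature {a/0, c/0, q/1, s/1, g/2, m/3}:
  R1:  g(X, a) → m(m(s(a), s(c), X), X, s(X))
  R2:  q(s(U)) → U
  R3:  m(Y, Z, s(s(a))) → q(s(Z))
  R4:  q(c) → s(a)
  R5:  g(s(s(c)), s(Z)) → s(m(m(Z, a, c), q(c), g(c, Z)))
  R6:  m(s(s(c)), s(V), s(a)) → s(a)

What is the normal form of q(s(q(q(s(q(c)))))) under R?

a

1. q(s(q(q(s(q(c))))))  →  q(q(s(q(c))))   [R2 at ε]
2. q(q(s(q(c))))  →  q(q(c))   [R2 at 1]
3. q(q(c))  →  q(s(a))   [R4 at 1]
4. q(s(a))  →  a   [R2 at ε]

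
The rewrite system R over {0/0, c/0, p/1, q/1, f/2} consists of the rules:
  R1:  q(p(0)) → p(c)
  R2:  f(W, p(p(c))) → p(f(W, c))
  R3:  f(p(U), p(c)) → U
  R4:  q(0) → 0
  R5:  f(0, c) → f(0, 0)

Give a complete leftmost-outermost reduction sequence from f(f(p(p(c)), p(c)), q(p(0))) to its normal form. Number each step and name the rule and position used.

1. f(f(p(p(c)), p(c)), q(p(0)))  →  f(p(c), q(p(0)))   [R3 at 1]
2. f(p(c), q(p(0)))  →  f(p(c), p(c))   [R1 at 2]
3. f(p(c), p(c))  →  c   [R3 at ε]

c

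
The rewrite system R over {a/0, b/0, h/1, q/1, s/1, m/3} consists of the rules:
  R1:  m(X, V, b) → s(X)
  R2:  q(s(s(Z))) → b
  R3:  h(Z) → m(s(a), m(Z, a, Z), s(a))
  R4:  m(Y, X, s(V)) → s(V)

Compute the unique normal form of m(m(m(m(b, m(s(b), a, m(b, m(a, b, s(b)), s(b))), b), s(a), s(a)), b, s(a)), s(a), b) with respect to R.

s(s(a))

1. m(m(m(m(b, m(s(b), a, m(b, m(a, b, s(b)), s(b))), b), s(a), s(a)), b, s(a)), s(a), b)  →  s(m(m(m(b, m(s(b), a, m(b, m(a, b, s(b)), s(b))), b), s(a), s(a)), b, s(a)))   [R1 at ε]
2. s(m(m(m(b, m(s(b), a, m(b, m(a, b, s(b)), s(b))), b), s(a), s(a)), b, s(a)))  →  s(s(a))   [R4 at 1]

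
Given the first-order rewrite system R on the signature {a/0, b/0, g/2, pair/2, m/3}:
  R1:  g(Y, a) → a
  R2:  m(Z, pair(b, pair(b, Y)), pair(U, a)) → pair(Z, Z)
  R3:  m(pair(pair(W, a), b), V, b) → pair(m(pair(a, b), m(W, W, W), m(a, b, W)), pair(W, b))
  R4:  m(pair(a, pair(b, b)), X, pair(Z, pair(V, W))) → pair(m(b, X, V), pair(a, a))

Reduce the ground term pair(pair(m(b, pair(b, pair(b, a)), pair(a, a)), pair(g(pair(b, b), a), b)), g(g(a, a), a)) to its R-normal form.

1. pair(pair(m(b, pair(b, pair(b, a)), pair(a, a)), pair(g(pair(b, b), a), b)), g(g(a, a), a))  →  pair(pair(pair(b, b), pair(g(pair(b, b), a), b)), g(g(a, a), a))   [R2 at 1.1]
2. pair(pair(pair(b, b), pair(g(pair(b, b), a), b)), g(g(a, a), a))  →  pair(pair(pair(b, b), pair(a, b)), g(g(a, a), a))   [R1 at 1.2.1]
3. pair(pair(pair(b, b), pair(a, b)), g(g(a, a), a))  →  pair(pair(pair(b, b), pair(a, b)), a)   [R1 at 2]

pair(pair(pair(b, b), pair(a, b)), a)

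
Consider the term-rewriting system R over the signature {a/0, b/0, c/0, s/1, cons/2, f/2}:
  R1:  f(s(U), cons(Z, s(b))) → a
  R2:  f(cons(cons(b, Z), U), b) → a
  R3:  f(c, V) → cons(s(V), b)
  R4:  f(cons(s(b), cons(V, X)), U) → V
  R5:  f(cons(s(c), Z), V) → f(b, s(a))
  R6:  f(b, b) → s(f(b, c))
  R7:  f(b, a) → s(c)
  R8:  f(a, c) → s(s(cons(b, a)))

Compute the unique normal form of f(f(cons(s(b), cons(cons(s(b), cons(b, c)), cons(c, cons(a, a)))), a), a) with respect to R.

b

1. f(f(cons(s(b), cons(cons(s(b), cons(b, c)), cons(c, cons(a, a)))), a), a)  →  f(cons(s(b), cons(b, c)), a)   [R4 at 1]
2. f(cons(s(b), cons(b, c)), a)  →  b   [R4 at ε]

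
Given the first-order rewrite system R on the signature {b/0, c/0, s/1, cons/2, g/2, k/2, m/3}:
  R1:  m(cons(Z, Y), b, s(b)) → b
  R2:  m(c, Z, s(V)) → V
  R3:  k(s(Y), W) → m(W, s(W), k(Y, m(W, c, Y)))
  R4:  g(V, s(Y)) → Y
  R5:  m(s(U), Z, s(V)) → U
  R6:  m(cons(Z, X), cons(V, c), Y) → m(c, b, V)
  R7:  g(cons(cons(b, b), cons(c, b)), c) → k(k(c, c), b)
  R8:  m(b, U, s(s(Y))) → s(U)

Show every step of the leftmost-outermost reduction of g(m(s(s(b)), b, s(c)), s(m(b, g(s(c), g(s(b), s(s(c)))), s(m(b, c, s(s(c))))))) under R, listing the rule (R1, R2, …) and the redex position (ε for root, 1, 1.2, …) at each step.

1. g(m(s(s(b)), b, s(c)), s(m(b, g(s(c), g(s(b), s(s(c)))), s(m(b, c, s(s(c)))))))  →  m(b, g(s(c), g(s(b), s(s(c)))), s(m(b, c, s(s(c)))))   [R4 at ε]
2. m(b, g(s(c), g(s(b), s(s(c)))), s(m(b, c, s(s(c)))))  →  m(b, g(s(c), s(c)), s(m(b, c, s(s(c)))))   [R4 at 2.2]
3. m(b, g(s(c), s(c)), s(m(b, c, s(s(c)))))  →  m(b, c, s(m(b, c, s(s(c)))))   [R4 at 2]
4. m(b, c, s(m(b, c, s(s(c)))))  →  m(b, c, s(s(c)))   [R8 at 3.1]
5. m(b, c, s(s(c)))  →  s(c)   [R8 at ε]

s(c)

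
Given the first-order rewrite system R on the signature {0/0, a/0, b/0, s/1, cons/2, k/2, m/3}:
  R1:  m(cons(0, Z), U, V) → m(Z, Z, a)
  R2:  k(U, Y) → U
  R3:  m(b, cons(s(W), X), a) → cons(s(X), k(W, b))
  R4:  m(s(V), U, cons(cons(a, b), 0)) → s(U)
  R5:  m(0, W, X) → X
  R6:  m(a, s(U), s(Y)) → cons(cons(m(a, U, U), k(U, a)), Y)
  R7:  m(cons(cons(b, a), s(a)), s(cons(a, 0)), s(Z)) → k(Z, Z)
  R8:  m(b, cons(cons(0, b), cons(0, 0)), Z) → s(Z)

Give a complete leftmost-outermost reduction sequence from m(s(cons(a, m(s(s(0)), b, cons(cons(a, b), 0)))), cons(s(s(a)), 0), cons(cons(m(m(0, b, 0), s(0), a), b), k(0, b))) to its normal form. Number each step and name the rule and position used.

s(cons(s(s(a)), 0))

1. m(s(cons(a, m(s(s(0)), b, cons(cons(a, b), 0)))), cons(s(s(a)), 0), cons(cons(m(m(0, b, 0), s(0), a), b), k(0, b)))  →  m(s(cons(a, s(b))), cons(s(s(a)), 0), cons(cons(m(m(0, b, 0), s(0), a), b), k(0, b)))   [R4 at 1.1.2]
2. m(s(cons(a, s(b))), cons(s(s(a)), 0), cons(cons(m(m(0, b, 0), s(0), a), b), k(0, b)))  →  m(s(cons(a, s(b))), cons(s(s(a)), 0), cons(cons(m(0, s(0), a), b), k(0, b)))   [R5 at 3.1.1.1]
3. m(s(cons(a, s(b))), cons(s(s(a)), 0), cons(cons(m(0, s(0), a), b), k(0, b)))  →  m(s(cons(a, s(b))), cons(s(s(a)), 0), cons(cons(a, b), k(0, b)))   [R5 at 3.1.1]
4. m(s(cons(a, s(b))), cons(s(s(a)), 0), cons(cons(a, b), k(0, b)))  →  m(s(cons(a, s(b))), cons(s(s(a)), 0), cons(cons(a, b), 0))   [R2 at 3.2]
5. m(s(cons(a, s(b))), cons(s(s(a)), 0), cons(cons(a, b), 0))  →  s(cons(s(s(a)), 0))   [R4 at ε]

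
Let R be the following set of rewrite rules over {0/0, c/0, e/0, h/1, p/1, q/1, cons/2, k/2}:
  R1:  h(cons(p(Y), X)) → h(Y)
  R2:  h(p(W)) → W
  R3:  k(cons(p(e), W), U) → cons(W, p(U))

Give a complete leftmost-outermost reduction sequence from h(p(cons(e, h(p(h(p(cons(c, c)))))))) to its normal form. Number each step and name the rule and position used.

cons(e, cons(c, c))

1. h(p(cons(e, h(p(h(p(cons(c, c))))))))  →  cons(e, h(p(h(p(cons(c, c))))))   [R2 at ε]
2. cons(e, h(p(h(p(cons(c, c))))))  →  cons(e, h(p(cons(c, c))))   [R2 at 2]
3. cons(e, h(p(cons(c, c))))  →  cons(e, cons(c, c))   [R2 at 2]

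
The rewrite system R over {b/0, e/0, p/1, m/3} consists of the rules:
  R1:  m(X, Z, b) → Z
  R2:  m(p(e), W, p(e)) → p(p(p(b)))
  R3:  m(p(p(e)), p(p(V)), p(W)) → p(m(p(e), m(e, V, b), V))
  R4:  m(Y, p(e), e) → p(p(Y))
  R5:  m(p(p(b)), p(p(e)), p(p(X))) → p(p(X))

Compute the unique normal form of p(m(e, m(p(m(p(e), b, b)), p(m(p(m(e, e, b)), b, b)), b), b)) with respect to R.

p(p(b))

1. p(m(e, m(p(m(p(e), b, b)), p(m(p(m(e, e, b)), b, b)), b), b))  →  p(m(p(m(p(e), b, b)), p(m(p(m(e, e, b)), b, b)), b))   [R1 at 1]
2. p(m(p(m(p(e), b, b)), p(m(p(m(e, e, b)), b, b)), b))  →  p(p(m(p(m(e, e, b)), b, b)))   [R1 at 1]
3. p(p(m(p(m(e, e, b)), b, b)))  →  p(p(b))   [R1 at 1.1]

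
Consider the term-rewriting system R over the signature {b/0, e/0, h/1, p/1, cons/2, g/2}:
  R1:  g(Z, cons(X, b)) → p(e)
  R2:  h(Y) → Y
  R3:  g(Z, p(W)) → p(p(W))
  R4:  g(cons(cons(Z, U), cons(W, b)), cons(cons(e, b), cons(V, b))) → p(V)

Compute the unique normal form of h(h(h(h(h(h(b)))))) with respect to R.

1. h(h(h(h(h(h(b))))))  →  h(h(h(h(h(b)))))   [R2 at ε]
2. h(h(h(h(h(b)))))  →  h(h(h(h(b))))   [R2 at ε]
3. h(h(h(h(b))))  →  h(h(h(b)))   [R2 at ε]
4. h(h(h(b)))  →  h(h(b))   [R2 at ε]
5. h(h(b))  →  h(b)   [R2 at ε]
6. h(b)  →  b   [R2 at ε]

b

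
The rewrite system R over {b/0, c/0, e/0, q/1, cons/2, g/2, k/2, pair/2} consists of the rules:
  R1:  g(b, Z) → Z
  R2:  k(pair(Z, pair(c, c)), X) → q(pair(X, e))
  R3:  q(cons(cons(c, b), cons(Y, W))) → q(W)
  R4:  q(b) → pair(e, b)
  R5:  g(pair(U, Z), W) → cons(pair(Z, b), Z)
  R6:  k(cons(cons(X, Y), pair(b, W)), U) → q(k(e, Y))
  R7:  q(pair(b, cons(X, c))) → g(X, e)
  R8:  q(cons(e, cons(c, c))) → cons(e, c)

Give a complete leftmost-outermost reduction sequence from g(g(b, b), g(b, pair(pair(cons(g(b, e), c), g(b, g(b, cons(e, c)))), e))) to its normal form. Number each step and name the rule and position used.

pair(pair(cons(e, c), cons(e, c)), e)

1. g(g(b, b), g(b, pair(pair(cons(g(b, e), c), g(b, g(b, cons(e, c)))), e)))  →  g(b, g(b, pair(pair(cons(g(b, e), c), g(b, g(b, cons(e, c)))), e)))   [R1 at 1]
2. g(b, g(b, pair(pair(cons(g(b, e), c), g(b, g(b, cons(e, c)))), e)))  →  g(b, pair(pair(cons(g(b, e), c), g(b, g(b, cons(e, c)))), e))   [R1 at ε]
3. g(b, pair(pair(cons(g(b, e), c), g(b, g(b, cons(e, c)))), e))  →  pair(pair(cons(g(b, e), c), g(b, g(b, cons(e, c)))), e)   [R1 at ε]
4. pair(pair(cons(g(b, e), c), g(b, g(b, cons(e, c)))), e)  →  pair(pair(cons(e, c), g(b, g(b, cons(e, c)))), e)   [R1 at 1.1.1]
5. pair(pair(cons(e, c), g(b, g(b, cons(e, c)))), e)  →  pair(pair(cons(e, c), g(b, cons(e, c))), e)   [R1 at 1.2]
6. pair(pair(cons(e, c), g(b, cons(e, c))), e)  →  pair(pair(cons(e, c), cons(e, c)), e)   [R1 at 1.2]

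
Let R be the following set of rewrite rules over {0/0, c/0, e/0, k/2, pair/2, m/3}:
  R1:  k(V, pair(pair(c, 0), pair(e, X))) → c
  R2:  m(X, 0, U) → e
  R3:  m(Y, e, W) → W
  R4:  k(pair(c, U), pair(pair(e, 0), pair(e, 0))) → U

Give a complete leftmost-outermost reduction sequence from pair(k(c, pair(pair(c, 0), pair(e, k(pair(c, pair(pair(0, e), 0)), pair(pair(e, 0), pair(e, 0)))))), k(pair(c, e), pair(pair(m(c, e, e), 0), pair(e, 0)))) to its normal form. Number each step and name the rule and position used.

1. pair(k(c, pair(pair(c, 0), pair(e, k(pair(c, pair(pair(0, e), 0)), pair(pair(e, 0), pair(e, 0)))))), k(pair(c, e), pair(pair(m(c, e, e), 0), pair(e, 0))))  →  pair(c, k(pair(c, e), pair(pair(m(c, e, e), 0), pair(e, 0))))   [R1 at 1]
2. pair(c, k(pair(c, e), pair(pair(m(c, e, e), 0), pair(e, 0))))  →  pair(c, k(pair(c, e), pair(pair(e, 0), pair(e, 0))))   [R3 at 2.2.1.1]
3. pair(c, k(pair(c, e), pair(pair(e, 0), pair(e, 0))))  →  pair(c, e)   [R4 at 2]

pair(c, e)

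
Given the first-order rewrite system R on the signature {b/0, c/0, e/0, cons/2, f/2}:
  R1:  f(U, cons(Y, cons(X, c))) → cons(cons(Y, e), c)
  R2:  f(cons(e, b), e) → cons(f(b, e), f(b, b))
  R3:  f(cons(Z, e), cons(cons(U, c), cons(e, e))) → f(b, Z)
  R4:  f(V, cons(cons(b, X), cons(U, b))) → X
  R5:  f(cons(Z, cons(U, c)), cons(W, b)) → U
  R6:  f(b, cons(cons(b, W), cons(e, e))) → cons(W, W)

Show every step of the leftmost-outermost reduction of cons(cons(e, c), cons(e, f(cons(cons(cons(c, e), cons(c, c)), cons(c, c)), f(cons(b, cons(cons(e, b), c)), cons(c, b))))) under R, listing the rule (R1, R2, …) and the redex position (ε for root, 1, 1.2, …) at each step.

1. cons(cons(e, c), cons(e, f(cons(cons(cons(c, e), cons(c, c)), cons(c, c)), f(cons(b, cons(cons(e, b), c)), cons(c, b)))))  →  cons(cons(e, c), cons(e, f(cons(cons(cons(c, e), cons(c, c)), cons(c, c)), cons(e, b))))   [R5 at 2.2.2]
2. cons(cons(e, c), cons(e, f(cons(cons(cons(c, e), cons(c, c)), cons(c, c)), cons(e, b))))  →  cons(cons(e, c), cons(e, c))   [R5 at 2.2]

cons(cons(e, c), cons(e, c))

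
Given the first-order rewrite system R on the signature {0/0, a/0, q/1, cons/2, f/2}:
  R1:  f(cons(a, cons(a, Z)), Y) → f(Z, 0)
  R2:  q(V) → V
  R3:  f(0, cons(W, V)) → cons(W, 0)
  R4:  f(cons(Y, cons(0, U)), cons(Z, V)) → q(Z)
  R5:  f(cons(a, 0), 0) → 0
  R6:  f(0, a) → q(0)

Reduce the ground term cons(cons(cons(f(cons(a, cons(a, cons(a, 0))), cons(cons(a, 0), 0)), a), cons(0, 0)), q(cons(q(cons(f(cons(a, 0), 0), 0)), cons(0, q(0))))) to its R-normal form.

cons(cons(cons(0, a), cons(0, 0)), cons(cons(0, 0), cons(0, 0)))

1. cons(cons(cons(f(cons(a, cons(a, cons(a, 0))), cons(cons(a, 0), 0)), a), cons(0, 0)), q(cons(q(cons(f(cons(a, 0), 0), 0)), cons(0, q(0)))))  →  cons(cons(cons(f(cons(a, 0), 0), a), cons(0, 0)), q(cons(q(cons(f(cons(a, 0), 0), 0)), cons(0, q(0)))))   [R1 at 1.1.1]
2. cons(cons(cons(f(cons(a, 0), 0), a), cons(0, 0)), q(cons(q(cons(f(cons(a, 0), 0), 0)), cons(0, q(0)))))  →  cons(cons(cons(0, a), cons(0, 0)), q(cons(q(cons(f(cons(a, 0), 0), 0)), cons(0, q(0)))))   [R5 at 1.1.1]
3. cons(cons(cons(0, a), cons(0, 0)), q(cons(q(cons(f(cons(a, 0), 0), 0)), cons(0, q(0)))))  →  cons(cons(cons(0, a), cons(0, 0)), cons(q(cons(f(cons(a, 0), 0), 0)), cons(0, q(0))))   [R2 at 2]
4. cons(cons(cons(0, a), cons(0, 0)), cons(q(cons(f(cons(a, 0), 0), 0)), cons(0, q(0))))  →  cons(cons(cons(0, a), cons(0, 0)), cons(cons(f(cons(a, 0), 0), 0), cons(0, q(0))))   [R2 at 2.1]
5. cons(cons(cons(0, a), cons(0, 0)), cons(cons(f(cons(a, 0), 0), 0), cons(0, q(0))))  →  cons(cons(cons(0, a), cons(0, 0)), cons(cons(0, 0), cons(0, q(0))))   [R5 at 2.1.1]
6. cons(cons(cons(0, a), cons(0, 0)), cons(cons(0, 0), cons(0, q(0))))  →  cons(cons(cons(0, a), cons(0, 0)), cons(cons(0, 0), cons(0, 0)))   [R2 at 2.2.2]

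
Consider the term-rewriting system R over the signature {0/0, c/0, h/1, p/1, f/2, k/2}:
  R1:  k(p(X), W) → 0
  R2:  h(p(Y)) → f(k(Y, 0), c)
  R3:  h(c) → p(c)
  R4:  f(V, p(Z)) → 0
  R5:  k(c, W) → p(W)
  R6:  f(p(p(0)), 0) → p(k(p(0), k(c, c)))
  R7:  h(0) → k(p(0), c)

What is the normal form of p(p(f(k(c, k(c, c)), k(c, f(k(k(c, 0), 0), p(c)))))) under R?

p(p(0))

1. p(p(f(k(c, k(c, c)), k(c, f(k(k(c, 0), 0), p(c))))))  →  p(p(f(p(k(c, c)), k(c, f(k(k(c, 0), 0), p(c))))))   [R5 at 1.1.1]
2. p(p(f(p(k(c, c)), k(c, f(k(k(c, 0), 0), p(c))))))  →  p(p(f(p(p(c)), k(c, f(k(k(c, 0), 0), p(c))))))   [R5 at 1.1.1.1]
3. p(p(f(p(p(c)), k(c, f(k(k(c, 0), 0), p(c))))))  →  p(p(f(p(p(c)), p(f(k(k(c, 0), 0), p(c))))))   [R5 at 1.1.2]
4. p(p(f(p(p(c)), p(f(k(k(c, 0), 0), p(c))))))  →  p(p(0))   [R4 at 1.1]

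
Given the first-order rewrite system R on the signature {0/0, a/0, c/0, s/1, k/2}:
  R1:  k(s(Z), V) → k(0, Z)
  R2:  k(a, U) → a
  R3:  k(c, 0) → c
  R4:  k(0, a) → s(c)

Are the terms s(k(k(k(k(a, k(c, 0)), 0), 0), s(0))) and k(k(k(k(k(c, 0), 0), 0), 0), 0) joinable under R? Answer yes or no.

no — NF(t₁) = s(a), NF(t₂) = c

Reduce t₁ = s(k(k(k(k(a, k(c, 0)), 0), 0), s(0))):
1. s(k(k(k(k(a, k(c, 0)), 0), 0), s(0)))  →  s(k(k(k(a, 0), 0), s(0)))   [R2 at 1.1.1.1]
2. s(k(k(k(a, 0), 0), s(0)))  →  s(k(k(a, 0), s(0)))   [R2 at 1.1.1]
3. s(k(k(a, 0), s(0)))  →  s(k(a, s(0)))   [R2 at 1.1]
4. s(k(a, s(0)))  →  s(a)   [R2 at 1]

Reduce t₂ = k(k(k(k(k(c, 0), 0), 0), 0), 0):
1. k(k(k(k(k(c, 0), 0), 0), 0), 0)  →  k(k(k(k(c, 0), 0), 0), 0)   [R3 at 1.1.1.1]
2. k(k(k(k(c, 0), 0), 0), 0)  →  k(k(k(c, 0), 0), 0)   [R3 at 1.1.1]
3. k(k(k(c, 0), 0), 0)  →  k(k(c, 0), 0)   [R3 at 1.1]
4. k(k(c, 0), 0)  →  k(c, 0)   [R3 at 1]
5. k(c, 0)  →  c   [R3 at ε]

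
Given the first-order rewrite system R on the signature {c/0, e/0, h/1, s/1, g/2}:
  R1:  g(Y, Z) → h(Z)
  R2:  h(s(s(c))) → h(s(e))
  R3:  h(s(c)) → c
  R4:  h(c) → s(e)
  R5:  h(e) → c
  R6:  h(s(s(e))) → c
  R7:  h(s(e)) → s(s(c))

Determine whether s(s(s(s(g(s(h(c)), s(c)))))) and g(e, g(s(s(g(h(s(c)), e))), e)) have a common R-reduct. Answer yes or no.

no — NF(t₁) = s(s(s(s(c)))), NF(t₂) = s(e)

Reduce t₁ = s(s(s(s(g(s(h(c)), s(c)))))):
1. s(s(s(s(g(s(h(c)), s(c))))))  →  s(s(s(s(h(s(c))))))   [R1 at 1.1.1.1]
2. s(s(s(s(h(s(c))))))  →  s(s(s(s(c))))   [R3 at 1.1.1.1]

Reduce t₂ = g(e, g(s(s(g(h(s(c)), e))), e)):
1. g(e, g(s(s(g(h(s(c)), e))), e))  →  h(g(s(s(g(h(s(c)), e))), e))   [R1 at ε]
2. h(g(s(s(g(h(s(c)), e))), e))  →  h(h(e))   [R1 at 1]
3. h(h(e))  →  h(c)   [R5 at 1]
4. h(c)  →  s(e)   [R4 at ε]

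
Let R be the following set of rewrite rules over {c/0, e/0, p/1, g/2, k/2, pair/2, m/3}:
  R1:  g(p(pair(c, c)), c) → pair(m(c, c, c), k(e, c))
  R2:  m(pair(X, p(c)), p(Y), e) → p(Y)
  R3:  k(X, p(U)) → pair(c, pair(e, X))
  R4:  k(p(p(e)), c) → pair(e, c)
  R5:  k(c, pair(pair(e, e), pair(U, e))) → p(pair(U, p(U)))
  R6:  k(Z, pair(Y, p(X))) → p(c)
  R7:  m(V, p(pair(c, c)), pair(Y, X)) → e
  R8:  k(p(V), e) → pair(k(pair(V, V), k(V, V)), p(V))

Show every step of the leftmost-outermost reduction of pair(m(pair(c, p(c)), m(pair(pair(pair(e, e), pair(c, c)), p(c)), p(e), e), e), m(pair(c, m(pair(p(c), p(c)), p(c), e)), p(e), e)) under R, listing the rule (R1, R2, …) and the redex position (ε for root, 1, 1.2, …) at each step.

pair(p(e), p(e))

1. pair(m(pair(c, p(c)), m(pair(pair(pair(e, e), pair(c, c)), p(c)), p(e), e), e), m(pair(c, m(pair(p(c), p(c)), p(c), e)), p(e), e))  →  pair(m(pair(c, p(c)), p(e), e), m(pair(c, m(pair(p(c), p(c)), p(c), e)), p(e), e))   [R2 at 1.2]
2. pair(m(pair(c, p(c)), p(e), e), m(pair(c, m(pair(p(c), p(c)), p(c), e)), p(e), e))  →  pair(p(e), m(pair(c, m(pair(p(c), p(c)), p(c), e)), p(e), e))   [R2 at 1]
3. pair(p(e), m(pair(c, m(pair(p(c), p(c)), p(c), e)), p(e), e))  →  pair(p(e), m(pair(c, p(c)), p(e), e))   [R2 at 2.1.2]
4. pair(p(e), m(pair(c, p(c)), p(e), e))  →  pair(p(e), p(e))   [R2 at 2]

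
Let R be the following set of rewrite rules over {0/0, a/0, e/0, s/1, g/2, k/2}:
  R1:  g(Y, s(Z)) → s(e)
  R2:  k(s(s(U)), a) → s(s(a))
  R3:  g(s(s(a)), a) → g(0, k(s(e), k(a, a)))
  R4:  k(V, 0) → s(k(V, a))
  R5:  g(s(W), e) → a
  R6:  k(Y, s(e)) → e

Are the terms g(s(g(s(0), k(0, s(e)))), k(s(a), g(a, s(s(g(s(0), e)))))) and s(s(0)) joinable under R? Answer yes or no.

no — NF(t₁) = a, NF(t₂) = s(s(0))

Reduce t₁ = g(s(g(s(0), k(0, s(e)))), k(s(a), g(a, s(s(g(s(0), e)))))):
1. g(s(g(s(0), k(0, s(e)))), k(s(a), g(a, s(s(g(s(0), e))))))  →  g(s(g(s(0), e)), k(s(a), g(a, s(s(g(s(0), e))))))   [R6 at 1.1.2]
2. g(s(g(s(0), e)), k(s(a), g(a, s(s(g(s(0), e))))))  →  g(s(a), k(s(a), g(a, s(s(g(s(0), e))))))   [R5 at 1.1]
3. g(s(a), k(s(a), g(a, s(s(g(s(0), e))))))  →  g(s(a), k(s(a), s(e)))   [R1 at 2.2]
4. g(s(a), k(s(a), s(e)))  →  g(s(a), e)   [R6 at 2]
5. g(s(a), e)  →  a   [R5 at ε]

Reduce t₂ = s(s(0)):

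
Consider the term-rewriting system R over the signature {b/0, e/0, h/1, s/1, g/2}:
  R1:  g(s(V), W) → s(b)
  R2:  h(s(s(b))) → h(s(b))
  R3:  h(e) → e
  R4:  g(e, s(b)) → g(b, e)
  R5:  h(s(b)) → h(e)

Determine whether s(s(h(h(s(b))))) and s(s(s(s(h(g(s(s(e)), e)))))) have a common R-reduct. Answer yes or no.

Reduce t₁ = s(s(h(h(s(b))))):
1. s(s(h(h(s(b)))))  →  s(s(h(h(e))))   [R5 at 1.1.1]
2. s(s(h(h(e))))  →  s(s(h(e)))   [R3 at 1.1.1]
3. s(s(h(e)))  →  s(s(e))   [R3 at 1.1]

Reduce t₂ = s(s(s(s(h(g(s(s(e)), e)))))):
1. s(s(s(s(h(g(s(s(e)), e))))))  →  s(s(s(s(h(s(b))))))   [R1 at 1.1.1.1.1]
2. s(s(s(s(h(s(b))))))  →  s(s(s(s(h(e)))))   [R5 at 1.1.1.1]
3. s(s(s(s(h(e)))))  →  s(s(s(s(e))))   [R3 at 1.1.1.1]

no — NF(t₁) = s(s(e)), NF(t₂) = s(s(s(s(e))))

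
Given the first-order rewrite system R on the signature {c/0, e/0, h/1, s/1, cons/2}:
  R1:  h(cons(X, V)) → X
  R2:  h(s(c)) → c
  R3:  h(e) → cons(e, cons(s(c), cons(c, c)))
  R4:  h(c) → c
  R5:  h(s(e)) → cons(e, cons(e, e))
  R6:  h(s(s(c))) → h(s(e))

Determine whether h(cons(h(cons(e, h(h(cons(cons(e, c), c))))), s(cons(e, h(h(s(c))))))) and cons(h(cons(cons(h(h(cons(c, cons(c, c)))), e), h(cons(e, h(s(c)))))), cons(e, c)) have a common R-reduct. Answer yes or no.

no — NF(t₁) = e, NF(t₂) = cons(cons(c, e), cons(e, c))

Reduce t₁ = h(cons(h(cons(e, h(h(cons(cons(e, c), c))))), s(cons(e, h(h(s(c))))))):
1. h(cons(h(cons(e, h(h(cons(cons(e, c), c))))), s(cons(e, h(h(s(c)))))))  →  h(cons(e, h(h(cons(cons(e, c), c)))))   [R1 at ε]
2. h(cons(e, h(h(cons(cons(e, c), c)))))  →  e   [R1 at ε]

Reduce t₂ = cons(h(cons(cons(h(h(cons(c, cons(c, c)))), e), h(cons(e, h(s(c)))))), cons(e, c)):
1. cons(h(cons(cons(h(h(cons(c, cons(c, c)))), e), h(cons(e, h(s(c)))))), cons(e, c))  →  cons(cons(h(h(cons(c, cons(c, c)))), e), cons(e, c))   [R1 at 1]
2. cons(cons(h(h(cons(c, cons(c, c)))), e), cons(e, c))  →  cons(cons(h(c), e), cons(e, c))   [R1 at 1.1.1]
3. cons(cons(h(c), e), cons(e, c))  →  cons(cons(c, e), cons(e, c))   [R4 at 1.1]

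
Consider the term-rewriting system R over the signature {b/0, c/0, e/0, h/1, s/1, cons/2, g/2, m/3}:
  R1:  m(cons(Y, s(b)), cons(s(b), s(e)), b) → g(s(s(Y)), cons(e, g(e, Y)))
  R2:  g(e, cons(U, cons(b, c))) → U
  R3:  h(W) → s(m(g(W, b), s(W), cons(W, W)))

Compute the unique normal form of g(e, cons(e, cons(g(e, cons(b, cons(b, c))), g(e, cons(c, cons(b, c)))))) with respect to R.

1. g(e, cons(e, cons(g(e, cons(b, cons(b, c))), g(e, cons(c, cons(b, c))))))  →  g(e, cons(e, cons(b, g(e, cons(c, cons(b, c))))))   [R2 at 2.2.1]
2. g(e, cons(e, cons(b, g(e, cons(c, cons(b, c))))))  →  g(e, cons(e, cons(b, c)))   [R2 at 2.2.2]
3. g(e, cons(e, cons(b, c)))  →  e   [R2 at ε]

e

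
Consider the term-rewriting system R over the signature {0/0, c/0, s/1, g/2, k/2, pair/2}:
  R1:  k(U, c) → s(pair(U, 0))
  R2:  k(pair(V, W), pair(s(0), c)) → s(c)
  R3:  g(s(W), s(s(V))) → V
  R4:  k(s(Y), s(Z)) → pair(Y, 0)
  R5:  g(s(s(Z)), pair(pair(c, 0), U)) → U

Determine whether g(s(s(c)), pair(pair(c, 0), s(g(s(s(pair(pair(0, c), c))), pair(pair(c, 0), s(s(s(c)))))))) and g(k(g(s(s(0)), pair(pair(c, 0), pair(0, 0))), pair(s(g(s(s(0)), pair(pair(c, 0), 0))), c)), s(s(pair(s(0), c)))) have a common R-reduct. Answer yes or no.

no — NF(t₁) = s(s(s(s(c)))), NF(t₂) = pair(s(0), c)

Reduce t₁ = g(s(s(c)), pair(pair(c, 0), s(g(s(s(pair(pair(0, c), c))), pair(pair(c, 0), s(s(s(c)))))))):
1. g(s(s(c)), pair(pair(c, 0), s(g(s(s(pair(pair(0, c), c))), pair(pair(c, 0), s(s(s(c))))))))  →  s(g(s(s(pair(pair(0, c), c))), pair(pair(c, 0), s(s(s(c))))))   [R5 at ε]
2. s(g(s(s(pair(pair(0, c), c))), pair(pair(c, 0), s(s(s(c))))))  →  s(s(s(s(c))))   [R5 at 1]

Reduce t₂ = g(k(g(s(s(0)), pair(pair(c, 0), pair(0, 0))), pair(s(g(s(s(0)), pair(pair(c, 0), 0))), c)), s(s(pair(s(0), c)))):
1. g(k(g(s(s(0)), pair(pair(c, 0), pair(0, 0))), pair(s(g(s(s(0)), pair(pair(c, 0), 0))), c)), s(s(pair(s(0), c))))  →  g(k(pair(0, 0), pair(s(g(s(s(0)), pair(pair(c, 0), 0))), c)), s(s(pair(s(0), c))))   [R5 at 1.1]
2. g(k(pair(0, 0), pair(s(g(s(s(0)), pair(pair(c, 0), 0))), c)), s(s(pair(s(0), c))))  →  g(k(pair(0, 0), pair(s(0), c)), s(s(pair(s(0), c))))   [R5 at 1.2.1.1]
3. g(k(pair(0, 0), pair(s(0), c)), s(s(pair(s(0), c))))  →  g(s(c), s(s(pair(s(0), c))))   [R2 at 1]
4. g(s(c), s(s(pair(s(0), c))))  →  pair(s(0), c)   [R3 at ε]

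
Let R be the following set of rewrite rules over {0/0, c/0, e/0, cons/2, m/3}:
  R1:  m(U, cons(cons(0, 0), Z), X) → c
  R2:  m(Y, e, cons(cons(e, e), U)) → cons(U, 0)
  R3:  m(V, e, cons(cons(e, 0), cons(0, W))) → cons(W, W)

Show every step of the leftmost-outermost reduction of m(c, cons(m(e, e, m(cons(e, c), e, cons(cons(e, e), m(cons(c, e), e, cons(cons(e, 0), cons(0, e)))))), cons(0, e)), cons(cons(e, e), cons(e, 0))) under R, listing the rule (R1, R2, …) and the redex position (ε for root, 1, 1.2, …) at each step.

c

1. m(c, cons(m(e, e, m(cons(e, c), e, cons(cons(e, e), m(cons(c, e), e, cons(cons(e, 0), cons(0, e)))))), cons(0, e)), cons(cons(e, e), cons(e, 0)))  →  m(c, cons(m(e, e, cons(m(cons(c, e), e, cons(cons(e, 0), cons(0, e))), 0)), cons(0, e)), cons(cons(e, e), cons(e, 0)))   [R2 at 2.1.3]
2. m(c, cons(m(e, e, cons(m(cons(c, e), e, cons(cons(e, 0), cons(0, e))), 0)), cons(0, e)), cons(cons(e, e), cons(e, 0)))  →  m(c, cons(m(e, e, cons(cons(e, e), 0)), cons(0, e)), cons(cons(e, e), cons(e, 0)))   [R3 at 2.1.3.1]
3. m(c, cons(m(e, e, cons(cons(e, e), 0)), cons(0, e)), cons(cons(e, e), cons(e, 0)))  →  m(c, cons(cons(0, 0), cons(0, e)), cons(cons(e, e), cons(e, 0)))   [R2 at 2.1]
4. m(c, cons(cons(0, 0), cons(0, e)), cons(cons(e, e), cons(e, 0)))  →  c   [R1 at ε]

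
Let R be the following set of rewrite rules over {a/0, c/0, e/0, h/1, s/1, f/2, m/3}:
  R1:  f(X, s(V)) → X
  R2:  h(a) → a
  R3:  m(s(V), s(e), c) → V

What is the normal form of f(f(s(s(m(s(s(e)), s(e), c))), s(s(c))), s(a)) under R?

1. f(f(s(s(m(s(s(e)), s(e), c))), s(s(c))), s(a))  →  f(s(s(m(s(s(e)), s(e), c))), s(s(c)))   [R1 at ε]
2. f(s(s(m(s(s(e)), s(e), c))), s(s(c)))  →  s(s(m(s(s(e)), s(e), c)))   [R1 at ε]
3. s(s(m(s(s(e)), s(e), c)))  →  s(s(s(e)))   [R3 at 1.1]

s(s(s(e)))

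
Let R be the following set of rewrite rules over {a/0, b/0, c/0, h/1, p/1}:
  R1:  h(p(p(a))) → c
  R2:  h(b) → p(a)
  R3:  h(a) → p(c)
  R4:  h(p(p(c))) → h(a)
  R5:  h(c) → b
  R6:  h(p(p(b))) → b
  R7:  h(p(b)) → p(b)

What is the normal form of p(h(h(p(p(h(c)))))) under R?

1. p(h(h(p(p(h(c))))))  →  p(h(h(p(p(b)))))   [R5 at 1.1.1.1.1]
2. p(h(h(p(p(b)))))  →  p(h(b))   [R6 at 1.1]
3. p(h(b))  →  p(p(a))   [R2 at 1]

p(p(a))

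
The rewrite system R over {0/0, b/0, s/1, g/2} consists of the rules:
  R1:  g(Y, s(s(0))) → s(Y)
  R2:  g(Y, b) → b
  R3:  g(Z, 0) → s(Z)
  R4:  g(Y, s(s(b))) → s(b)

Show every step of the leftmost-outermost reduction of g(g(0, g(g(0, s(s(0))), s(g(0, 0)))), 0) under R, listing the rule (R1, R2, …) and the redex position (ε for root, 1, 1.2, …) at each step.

1. g(g(0, g(g(0, s(s(0))), s(g(0, 0)))), 0)  →  s(g(0, g(g(0, s(s(0))), s(g(0, 0)))))   [R3 at ε]
2. s(g(0, g(g(0, s(s(0))), s(g(0, 0)))))  →  s(g(0, g(s(0), s(g(0, 0)))))   [R1 at 1.2.1]
3. s(g(0, g(s(0), s(g(0, 0)))))  →  s(g(0, g(s(0), s(s(0)))))   [R3 at 1.2.2.1]
4. s(g(0, g(s(0), s(s(0)))))  →  s(g(0, s(s(0))))   [R1 at 1.2]
5. s(g(0, s(s(0))))  →  s(s(0))   [R1 at 1]

s(s(0))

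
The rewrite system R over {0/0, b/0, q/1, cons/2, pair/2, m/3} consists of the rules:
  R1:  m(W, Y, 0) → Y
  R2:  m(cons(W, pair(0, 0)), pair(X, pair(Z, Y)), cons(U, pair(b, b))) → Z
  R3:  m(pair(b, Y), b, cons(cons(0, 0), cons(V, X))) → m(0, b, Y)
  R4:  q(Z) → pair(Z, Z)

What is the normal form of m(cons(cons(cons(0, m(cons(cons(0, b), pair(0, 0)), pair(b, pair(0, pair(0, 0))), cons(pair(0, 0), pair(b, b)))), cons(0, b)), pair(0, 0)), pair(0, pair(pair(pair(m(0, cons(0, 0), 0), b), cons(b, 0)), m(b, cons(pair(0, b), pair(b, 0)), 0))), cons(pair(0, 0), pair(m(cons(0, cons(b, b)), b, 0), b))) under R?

1. m(cons(cons(cons(0, m(cons(cons(0, b), pair(0, 0)), pair(b, pair(0, pair(0, 0))), cons(pair(0, 0), pair(b, b)))), cons(0, b)), pair(0, 0)), pair(0, pair(pair(pair(m(0, cons(0, 0), 0), b), cons(b, 0)), m(b, cons(pair(0, b), pair(b, 0)), 0))), cons(pair(0, 0), pair(m(cons(0, cons(b, b)), b, 0), b)))  →  m(cons(cons(cons(0, 0), cons(0, b)), pair(0, 0)), pair(0, pair(pair(pair(m(0, cons(0, 0), 0), b), cons(b, 0)), m(b, cons(pair(0, b), pair(b, 0)), 0))), cons(pair(0, 0), pair(m(cons(0, cons(b, b)), b, 0), b)))   [R2 at 1.1.1.2]
2. m(cons(cons(cons(0, 0), cons(0, b)), pair(0, 0)), pair(0, pair(pair(pair(m(0, cons(0, 0), 0), b), cons(b, 0)), m(b, cons(pair(0, b), pair(b, 0)), 0))), cons(pair(0, 0), pair(m(cons(0, cons(b, b)), b, 0), b)))  →  m(cons(cons(cons(0, 0), cons(0, b)), pair(0, 0)), pair(0, pair(pair(pair(cons(0, 0), b), cons(b, 0)), m(b, cons(pair(0, b), pair(b, 0)), 0))), cons(pair(0, 0), pair(m(cons(0, cons(b, b)), b, 0), b)))   [R1 at 2.2.1.1.1]
3. m(cons(cons(cons(0, 0), cons(0, b)), pair(0, 0)), pair(0, pair(pair(pair(cons(0, 0), b), cons(b, 0)), m(b, cons(pair(0, b), pair(b, 0)), 0))), cons(pair(0, 0), pair(m(cons(0, cons(b, b)), b, 0), b)))  →  m(cons(cons(cons(0, 0), cons(0, b)), pair(0, 0)), pair(0, pair(pair(pair(cons(0, 0), b), cons(b, 0)), cons(pair(0, b), pair(b, 0)))), cons(pair(0, 0), pair(m(cons(0, cons(b, b)), b, 0), b)))   [R1 at 2.2.2]
4. m(cons(cons(cons(0, 0), cons(0, b)), pair(0, 0)), pair(0, pair(pair(pair(cons(0, 0), b), cons(b, 0)), cons(pair(0, b), pair(b, 0)))), cons(pair(0, 0), pair(m(cons(0, cons(b, b)), b, 0), b)))  →  m(cons(cons(cons(0, 0), cons(0, b)), pair(0, 0)), pair(0, pair(pair(pair(cons(0, 0), b), cons(b, 0)), cons(pair(0, b), pair(b, 0)))), cons(pair(0, 0), pair(b, b)))   [R1 at 3.2.1]
5. m(cons(cons(cons(0, 0), cons(0, b)), pair(0, 0)), pair(0, pair(pair(pair(cons(0, 0), b), cons(b, 0)), cons(pair(0, b), pair(b, 0)))), cons(pair(0, 0), pair(b, b)))  →  pair(pair(cons(0, 0), b), cons(b, 0))   [R2 at ε]

pair(pair(cons(0, 0), b), cons(b, 0))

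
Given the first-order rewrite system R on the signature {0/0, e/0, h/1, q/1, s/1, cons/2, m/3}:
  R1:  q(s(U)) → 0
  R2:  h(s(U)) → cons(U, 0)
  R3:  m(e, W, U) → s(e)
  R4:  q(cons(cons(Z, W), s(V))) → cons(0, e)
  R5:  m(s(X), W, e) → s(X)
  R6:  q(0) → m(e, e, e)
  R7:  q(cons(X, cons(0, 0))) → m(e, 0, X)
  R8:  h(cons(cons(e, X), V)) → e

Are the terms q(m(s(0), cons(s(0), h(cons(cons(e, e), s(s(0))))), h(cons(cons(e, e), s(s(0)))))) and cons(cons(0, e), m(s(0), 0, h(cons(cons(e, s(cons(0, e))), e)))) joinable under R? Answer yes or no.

Reduce t₁ = q(m(s(0), cons(s(0), h(cons(cons(e, e), s(s(0))))), h(cons(cons(e, e), s(s(0)))))):
1. q(m(s(0), cons(s(0), h(cons(cons(e, e), s(s(0))))), h(cons(cons(e, e), s(s(0))))))  →  q(m(s(0), cons(s(0), e), h(cons(cons(e, e), s(s(0))))))   [R8 at 1.2.2]
2. q(m(s(0), cons(s(0), e), h(cons(cons(e, e), s(s(0))))))  →  q(m(s(0), cons(s(0), e), e))   [R8 at 1.3]
3. q(m(s(0), cons(s(0), e), e))  →  q(s(0))   [R5 at 1]
4. q(s(0))  →  0   [R1 at ε]

Reduce t₂ = cons(cons(0, e), m(s(0), 0, h(cons(cons(e, s(cons(0, e))), e)))):
1. cons(cons(0, e), m(s(0), 0, h(cons(cons(e, s(cons(0, e))), e))))  →  cons(cons(0, e), m(s(0), 0, e))   [R8 at 2.3]
2. cons(cons(0, e), m(s(0), 0, e))  →  cons(cons(0, e), s(0))   [R5 at 2]

no — NF(t₁) = 0, NF(t₂) = cons(cons(0, e), s(0))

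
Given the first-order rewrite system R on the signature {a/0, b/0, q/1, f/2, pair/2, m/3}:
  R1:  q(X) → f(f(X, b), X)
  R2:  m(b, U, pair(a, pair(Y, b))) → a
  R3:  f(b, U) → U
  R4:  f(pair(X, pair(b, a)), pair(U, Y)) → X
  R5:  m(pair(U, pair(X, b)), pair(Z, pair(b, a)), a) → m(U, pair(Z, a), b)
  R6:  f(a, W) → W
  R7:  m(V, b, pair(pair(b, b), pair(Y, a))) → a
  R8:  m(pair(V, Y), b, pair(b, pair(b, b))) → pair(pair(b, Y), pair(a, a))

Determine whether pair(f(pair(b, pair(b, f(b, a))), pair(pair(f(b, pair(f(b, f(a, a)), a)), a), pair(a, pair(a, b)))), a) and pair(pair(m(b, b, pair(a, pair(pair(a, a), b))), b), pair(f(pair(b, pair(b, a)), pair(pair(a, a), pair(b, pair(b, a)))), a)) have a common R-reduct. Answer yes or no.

no — NF(t₁) = pair(b, a), NF(t₂) = pair(pair(a, b), pair(b, a))

Reduce t₁ = pair(f(pair(b, pair(b, f(b, a))), pair(pair(f(b, pair(f(b, f(a, a)), a)), a), pair(a, pair(a, b)))), a):
1. pair(f(pair(b, pair(b, f(b, a))), pair(pair(f(b, pair(f(b, f(a, a)), a)), a), pair(a, pair(a, b)))), a)  →  pair(f(pair(b, pair(b, a)), pair(pair(f(b, pair(f(b, f(a, a)), a)), a), pair(a, pair(a, b)))), a)   [R3 at 1.1.2.2]
2. pair(f(pair(b, pair(b, a)), pair(pair(f(b, pair(f(b, f(a, a)), a)), a), pair(a, pair(a, b)))), a)  →  pair(b, a)   [R4 at 1]

Reduce t₂ = pair(pair(m(b, b, pair(a, pair(pair(a, a), b))), b), pair(f(pair(b, pair(b, a)), pair(pair(a, a), pair(b, pair(b, a)))), a)):
1. pair(pair(m(b, b, pair(a, pair(pair(a, a), b))), b), pair(f(pair(b, pair(b, a)), pair(pair(a, a), pair(b, pair(b, a)))), a))  →  pair(pair(a, b), pair(f(pair(b, pair(b, a)), pair(pair(a, a), pair(b, pair(b, a)))), a))   [R2 at 1.1]
2. pair(pair(a, b), pair(f(pair(b, pair(b, a)), pair(pair(a, a), pair(b, pair(b, a)))), a))  →  pair(pair(a, b), pair(b, a))   [R4 at 2.1]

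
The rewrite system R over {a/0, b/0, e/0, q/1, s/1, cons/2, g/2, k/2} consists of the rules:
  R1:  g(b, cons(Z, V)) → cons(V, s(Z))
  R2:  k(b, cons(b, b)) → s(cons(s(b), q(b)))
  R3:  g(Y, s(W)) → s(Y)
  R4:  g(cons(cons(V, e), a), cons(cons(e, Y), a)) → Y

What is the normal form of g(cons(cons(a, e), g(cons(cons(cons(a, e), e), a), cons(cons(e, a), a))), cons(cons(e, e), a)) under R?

e

1. g(cons(cons(a, e), g(cons(cons(cons(a, e), e), a), cons(cons(e, a), a))), cons(cons(e, e), a))  →  g(cons(cons(a, e), a), cons(cons(e, e), a))   [R4 at 1.2]
2. g(cons(cons(a, e), a), cons(cons(e, e), a))  →  e   [R4 at ε]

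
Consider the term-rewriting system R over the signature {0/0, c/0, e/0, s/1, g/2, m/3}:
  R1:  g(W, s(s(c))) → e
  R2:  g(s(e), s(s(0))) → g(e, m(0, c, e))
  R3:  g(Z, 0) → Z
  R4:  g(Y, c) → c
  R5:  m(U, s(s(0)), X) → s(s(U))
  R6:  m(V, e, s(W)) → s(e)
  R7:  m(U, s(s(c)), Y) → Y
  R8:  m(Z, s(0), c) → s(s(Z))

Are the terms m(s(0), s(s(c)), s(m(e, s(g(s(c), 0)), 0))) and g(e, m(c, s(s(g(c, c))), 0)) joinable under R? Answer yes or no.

Reduce t₁ = m(s(0), s(s(c)), s(m(e, s(g(s(c), 0)), 0))):
1. m(s(0), s(s(c)), s(m(e, s(g(s(c), 0)), 0)))  →  s(m(e, s(g(s(c), 0)), 0))   [R7 at ε]
2. s(m(e, s(g(s(c), 0)), 0))  →  s(m(e, s(s(c)), 0))   [R3 at 1.2.1]
3. s(m(e, s(s(c)), 0))  →  s(0)   [R7 at 1]

Reduce t₂ = g(e, m(c, s(s(g(c, c))), 0)):
1. g(e, m(c, s(s(g(c, c))), 0))  →  g(e, m(c, s(s(c)), 0))   [R4 at 2.2.1.1]
2. g(e, m(c, s(s(c)), 0))  →  g(e, 0)   [R7 at 2]
3. g(e, 0)  →  e   [R3 at ε]

no — NF(t₁) = s(0), NF(t₂) = e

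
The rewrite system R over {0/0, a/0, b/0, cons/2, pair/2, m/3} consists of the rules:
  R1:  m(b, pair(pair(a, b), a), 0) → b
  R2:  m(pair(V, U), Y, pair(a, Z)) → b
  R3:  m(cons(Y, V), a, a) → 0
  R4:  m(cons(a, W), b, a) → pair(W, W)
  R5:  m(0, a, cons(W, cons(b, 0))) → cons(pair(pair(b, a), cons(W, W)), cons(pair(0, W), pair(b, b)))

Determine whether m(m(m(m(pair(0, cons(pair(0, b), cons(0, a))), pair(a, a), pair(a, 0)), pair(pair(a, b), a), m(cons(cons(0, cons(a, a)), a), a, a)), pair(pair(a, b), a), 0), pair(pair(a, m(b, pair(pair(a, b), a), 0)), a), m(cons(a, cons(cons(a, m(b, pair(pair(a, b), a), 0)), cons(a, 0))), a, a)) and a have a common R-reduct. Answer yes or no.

Reduce t₁ = m(m(m(m(pair(0, cons(pair(0, b), cons(0, a))), pair(a, a), pair(a, 0)), pair(pair(a, b), a), m(cons(cons(0, cons(a, a)), a), a, a)), pair(pair(a, b), a), 0), pair(pair(a, m(b, pair(pair(a, b), a), 0)), a), m(cons(a, cons(cons(a, m(b, pair(pair(a, b), a), 0)), cons(a, 0))), a, a)):
1. m(m(m(m(pair(0, cons(pair(0, b), cons(0, a))), pair(a, a), pair(a, 0)), pair(pair(a, b), a), m(cons(cons(0, cons(a, a)), a), a, a)), pair(pair(a, b), a), 0), pair(pair(a, m(b, pair(pair(a, b), a), 0)), a), m(cons(a, cons(cons(a, m(b, pair(pair(a, b), a), 0)), cons(a, 0))), a, a))  →  m(m(m(b, pair(pair(a, b), a), m(cons(cons(0, cons(a, a)), a), a, a)), pair(pair(a, b), a), 0), pair(pair(a, m(b, pair(pair(a, b), a), 0)), a), m(cons(a, cons(cons(a, m(b, pair(pair(a, b), a), 0)), cons(a, 0))), a, a))   [R2 at 1.1.1]
2. m(m(m(b, pair(pair(a, b), a), m(cons(cons(0, cons(a, a)), a), a, a)), pair(pair(a, b), a), 0), pair(pair(a, m(b, pair(pair(a, b), a), 0)), a), m(cons(a, cons(cons(a, m(b, pair(pair(a, b), a), 0)), cons(a, 0))), a, a))  →  m(m(m(b, pair(pair(a, b), a), 0), pair(pair(a, b), a), 0), pair(pair(a, m(b, pair(pair(a, b), a), 0)), a), m(cons(a, cons(cons(a, m(b, pair(pair(a, b), a), 0)), cons(a, 0))), a, a))   [R3 at 1.1.3]
3. m(m(m(b, pair(pair(a, b), a), 0), pair(pair(a, b), a), 0), pair(pair(a, m(b, pair(pair(a, b), a), 0)), a), m(cons(a, cons(cons(a, m(b, pair(pair(a, b), a), 0)), cons(a, 0))), a, a))  →  m(m(b, pair(pair(a, b), a), 0), pair(pair(a, m(b, pair(pair(a, b), a), 0)), a), m(cons(a, cons(cons(a, m(b, pair(pair(a, b), a), 0)), cons(a, 0))), a, a))   [R1 at 1.1]
4. m(m(b, pair(pair(a, b), a), 0), pair(pair(a, m(b, pair(pair(a, b), a), 0)), a), m(cons(a, cons(cons(a, m(b, pair(pair(a, b), a), 0)), cons(a, 0))), a, a))  →  m(b, pair(pair(a, m(b, pair(pair(a, b), a), 0)), a), m(cons(a, cons(cons(a, m(b, pair(pair(a, b), a), 0)), cons(a, 0))), a, a))   [R1 at 1]
5. m(b, pair(pair(a, m(b, pair(pair(a, b), a), 0)), a), m(cons(a, cons(cons(a, m(b, pair(pair(a, b), a), 0)), cons(a, 0))), a, a))  →  m(b, pair(pair(a, b), a), m(cons(a, cons(cons(a, m(b, pair(pair(a, b), a), 0)), cons(a, 0))), a, a))   [R1 at 2.1.2]
6. m(b, pair(pair(a, b), a), m(cons(a, cons(cons(a, m(b, pair(pair(a, b), a), 0)), cons(a, 0))), a, a))  →  m(b, pair(pair(a, b), a), 0)   [R3 at 3]
7. m(b, pair(pair(a, b), a), 0)  →  b   [R1 at ε]

Reduce t₂ = a:

no — NF(t₁) = b, NF(t₂) = a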